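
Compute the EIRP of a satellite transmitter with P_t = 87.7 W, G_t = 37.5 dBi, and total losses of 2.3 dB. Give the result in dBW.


Pt = 87.7 W = 19.4300 dBW
EIRP = Pt_dBW + Gt - losses = 19.4300 + 37.5 - 2.3 = 54.6300 dBW

54.6300 dBW


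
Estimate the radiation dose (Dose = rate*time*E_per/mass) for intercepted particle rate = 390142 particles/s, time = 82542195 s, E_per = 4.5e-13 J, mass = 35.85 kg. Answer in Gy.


Total energy deposited = rate * time * E_per
  = 390142 * 82542195 * 4.5e-13 = 14.4914 J
Dose = E_total / mass = 14.4914 / 35.85
Dose = 0.404224 Gy

0.4042 Gy


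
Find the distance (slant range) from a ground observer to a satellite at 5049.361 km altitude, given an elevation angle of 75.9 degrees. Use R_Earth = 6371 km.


h = 5049.361 km, el = 75.9 deg
d = -R_E*sin(el) + sqrt((R_E*sin(el))^2 + 2*R_E*h + h^2)
d = -6371.0000*sin(1.3247) + sqrt((6371.0000*0.969872)^2 + 2*6371.0000*5049.361 + 5049.361^2)
d = 5135.3486 km

5135.3486 km


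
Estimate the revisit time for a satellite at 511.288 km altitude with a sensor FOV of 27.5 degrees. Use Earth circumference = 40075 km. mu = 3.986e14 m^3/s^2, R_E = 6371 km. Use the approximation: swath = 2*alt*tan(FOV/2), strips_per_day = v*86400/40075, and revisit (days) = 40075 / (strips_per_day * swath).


swath = 2*511.288*tan(0.2399828) = 250.2228 km
v = sqrt(mu/r) = 7610.3079 m/s = 7.6103 km/s
strips/day = v*86400/40075 = 7.6103*86400/40075 = 16.4075
coverage/day = strips * swath = 16.4075 * 250.2228 = 4105.5301 km
revisit = 40075 / 4105.5301 = 9.7612 days

9.7612 days


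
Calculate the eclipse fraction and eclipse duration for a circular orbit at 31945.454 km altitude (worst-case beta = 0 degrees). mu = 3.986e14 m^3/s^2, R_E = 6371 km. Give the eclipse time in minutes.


r = 38316.4540 km
T = 1244.0503 min
Eclipse fraction = arcsin(R_E/r)/pi = arcsin(6371.0000/38316.4540)/pi
= arcsin(0.1662732)/pi = 0.05317337
Eclipse duration = 0.05317337 * 1244.0503 = 66.1503 min

66.1503 minutes


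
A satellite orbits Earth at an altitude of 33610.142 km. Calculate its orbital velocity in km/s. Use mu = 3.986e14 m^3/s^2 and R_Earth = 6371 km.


r = R_E + alt = 6371.0 + 33610.142 = 39981.1420 km = 3.9981142e+07 m
v = sqrt(mu/r) = sqrt(3.986e14 / 3.9981142e+07) = 3157.4832 m/s = 3.1575 km/s

3.1575 km/s


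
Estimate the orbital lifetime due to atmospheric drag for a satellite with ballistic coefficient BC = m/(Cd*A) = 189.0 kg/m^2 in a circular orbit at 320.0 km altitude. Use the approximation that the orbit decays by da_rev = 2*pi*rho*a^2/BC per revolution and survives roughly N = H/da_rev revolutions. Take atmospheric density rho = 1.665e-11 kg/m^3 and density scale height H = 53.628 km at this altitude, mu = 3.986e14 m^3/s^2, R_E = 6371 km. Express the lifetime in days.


a = R_E + alt = 6691.0000 km = 6.691e+06 m
da_rev = 2*pi*rho*a^2/BC = 2*pi*1.665e-11*(6.691e+06)^2/189.0 = 24.780745 m per revolution
N = H/da_rev = 53628.0000 m / 24.780745 m = 2164.0996 revolutions
P = 2*pi*sqrt(a^3/mu) = 5446.8795 s
lifetime = N*P = 2164.0996 * 5446.8795 = 1.178759e+07 s = 136.4304 days

136.4304 days


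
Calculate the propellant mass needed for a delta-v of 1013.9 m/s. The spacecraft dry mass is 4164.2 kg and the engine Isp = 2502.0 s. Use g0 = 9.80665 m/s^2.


ve = Isp * g0 = 2502.0 * 9.80665 = 24536.238300 m/s
mass ratio = exp(dv/ve) = exp(1013.9/24536.238300) = 1.04218821
m_prop = m_dry * (mr - 1) = 4164.2 * (1.04218821 - 1)
m_prop = 175.6802 kg

175.6802 kg


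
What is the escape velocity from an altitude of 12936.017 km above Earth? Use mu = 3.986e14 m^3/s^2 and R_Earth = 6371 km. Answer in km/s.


r = 6371.0 + 12936.017 = 19307.0170 km = 1.9307017e+07 m
v_esc = sqrt(2*mu/r) = sqrt(2*3.986e14 / 1.9307017e+07)
v_esc = 6425.7830 m/s = 6.4258 km/s

6.4258 km/s


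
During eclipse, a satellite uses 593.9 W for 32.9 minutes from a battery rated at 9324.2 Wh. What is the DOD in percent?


E_used = P * t / 60 = 593.9 * 32.9 / 60 = 325.6552 Wh
DOD = E_used / E_total * 100 = 325.6552 / 9324.2 * 100
DOD = 3.4926 %

3.4926 %


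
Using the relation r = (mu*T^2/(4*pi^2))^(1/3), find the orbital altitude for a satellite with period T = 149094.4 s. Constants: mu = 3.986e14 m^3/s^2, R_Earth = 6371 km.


T = 149094.4 s
r = (mu*T^2/(4*pi^2))^(1/3) = (3.986e14 * 149094.4^2 / (4*pi^2))^(1/3)
r = 6.0771516e+07 m = 60771.5165 km
alt = r - R_E = 60771.5165 - 6371 = 54400.5165 km

54400.5165 km


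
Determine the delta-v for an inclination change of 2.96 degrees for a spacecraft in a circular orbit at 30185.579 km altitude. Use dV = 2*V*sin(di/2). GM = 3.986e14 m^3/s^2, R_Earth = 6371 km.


r = 36556.5790 km = 3.6556579e+07 m
V = sqrt(mu/r) = 3302.0669 m/s
di = 2.96 deg = 0.05166175 rad
dV = 2*V*sin(di/2) = 2*3302.0669*sin(0.02583087)
dV = 170.5716 m/s = 0.1705716 km/s

0.1706 km/s


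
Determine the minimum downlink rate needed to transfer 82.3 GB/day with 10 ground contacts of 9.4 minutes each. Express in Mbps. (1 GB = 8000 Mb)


total contact time = 10 * 9.4 * 60 = 5640.0000 s
data = 82.3 GB = 658400.0000 Mb
rate = 658400.0000 / 5640.0000 = 116.7376 Mbps

116.7376 Mbps


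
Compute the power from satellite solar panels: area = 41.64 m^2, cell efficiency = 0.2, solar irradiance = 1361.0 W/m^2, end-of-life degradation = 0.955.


P = area * eta * S * degradation
P = 41.64 * 0.2 * 1361.0 * 0.955
P = 10824.3596 W

10824.3596 W


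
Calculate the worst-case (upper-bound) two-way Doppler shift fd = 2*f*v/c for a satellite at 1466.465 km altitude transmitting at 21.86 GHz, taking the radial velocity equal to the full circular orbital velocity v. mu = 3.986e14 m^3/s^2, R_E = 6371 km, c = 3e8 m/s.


r = 7.837465e+06 m
v = sqrt(mu/r) = 7131.4992 m/s (worst-case radial velocity)
f = 21.86 GHz = 2.186e+10 Hz
fd = 2*f*v/c = 2*2.186e+10*7131.4992/3.0e+08
fd = 1.0392972e+06 Hz

1.0393e+06 Hz


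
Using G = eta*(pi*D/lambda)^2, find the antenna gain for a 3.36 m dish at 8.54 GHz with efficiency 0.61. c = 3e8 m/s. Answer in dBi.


lambda = c/f = 3e8 / 8.54e+09 = 0.03512881 m
G = eta*(pi*D/lambda)^2 = 0.61*(pi*3.36/0.03512881)^2
G = 55078.4065 (linear)
G = 10*log10(55078.4065) = 47.4098 dBi

47.4098 dBi


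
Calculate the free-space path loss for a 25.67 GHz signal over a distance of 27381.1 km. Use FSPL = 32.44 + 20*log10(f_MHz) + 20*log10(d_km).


f = 25.67 GHz = 25670.0000 MHz
d = 27381.1 km
FSPL = 32.44 + 20*log10(25670.0000) + 20*log10(27381.1)
FSPL = 32.44 + 88.1885 + 88.7490
FSPL = 209.3775 dB

209.3775 dB


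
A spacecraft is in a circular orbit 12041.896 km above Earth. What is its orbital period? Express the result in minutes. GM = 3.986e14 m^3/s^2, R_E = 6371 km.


r = 18412.8960 km = 1.8412896e+07 m
T = 2*pi*sqrt(r^3/mu) = 2*pi*sqrt(6.2426114e+21 / 3.986e14)
T = 24865.3383 s = 414.4223 min

414.4223 minutes


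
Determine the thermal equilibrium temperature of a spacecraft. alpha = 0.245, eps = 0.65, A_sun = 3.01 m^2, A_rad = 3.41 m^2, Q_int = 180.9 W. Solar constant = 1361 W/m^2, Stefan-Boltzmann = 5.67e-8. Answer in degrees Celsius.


Numerator = alpha*S*A_sun + Q_int = 0.245*1361*3.01 + 180.9 = 1184.5694 W
Denominator = eps*sigma*A_rad = 0.65*5.67e-8*3.41 = 1.2567555e-07 W/K^4
T^4 = 9.4256158e+09 K^4
T = 311.5856 K = 38.4356 C

38.4356 degrees Celsius


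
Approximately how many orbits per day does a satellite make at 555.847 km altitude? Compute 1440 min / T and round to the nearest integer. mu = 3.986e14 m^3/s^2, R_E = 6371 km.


r = 6.926847e+06 m
T = 2*pi*sqrt(r^3/mu) = 5737.3932 s = 95.6232 min
revs/day = 1440 / 95.6232 = 15.0591
Rounded: 15 revolutions per day

15 revolutions per day


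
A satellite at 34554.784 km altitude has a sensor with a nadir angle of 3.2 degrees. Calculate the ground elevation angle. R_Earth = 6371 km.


r = R_E + alt = 40925.7840 km
Law of sines in the satellite / Earth-center / ground-point triangle:
  sin(nadir)/R_E = sin(90 + el)/r  =>  cos(el) = (r/R_E)*sin(nadir)
cos(el) = (40925.7840 / 6371.0000) * sin(3.2 deg) = 0.358584
el = arccos(0.358584) = 68.9867 deg
(Earth-central angle = 90 - nadir - el = 17.8133 deg)

68.9867 degrees


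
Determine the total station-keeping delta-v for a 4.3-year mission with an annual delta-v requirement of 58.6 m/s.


dV = rate * years = 58.6 * 4.3
dV = 251.9800 m/s

251.9800 m/s


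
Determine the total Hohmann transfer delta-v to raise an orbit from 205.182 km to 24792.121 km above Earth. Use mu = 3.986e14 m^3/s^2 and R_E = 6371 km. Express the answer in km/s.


r1 = 6576.1820 km = 6.576182e+06 m
r2 = 31163.1210 km = 3.1163121e+07 m
dv1 = sqrt(mu/r1)*(sqrt(2*r2/(r1+r2)) - 1) = 2219.6587 m/s
dv2 = sqrt(mu/r2)*(1 - sqrt(2*r1/(r1+r2))) = 1465.1016 m/s
total dv = |dv1| + |dv2| = 2219.6587 + 1465.1016 = 3684.7604 m/s = 3.6848 km/s

3.6848 km/s


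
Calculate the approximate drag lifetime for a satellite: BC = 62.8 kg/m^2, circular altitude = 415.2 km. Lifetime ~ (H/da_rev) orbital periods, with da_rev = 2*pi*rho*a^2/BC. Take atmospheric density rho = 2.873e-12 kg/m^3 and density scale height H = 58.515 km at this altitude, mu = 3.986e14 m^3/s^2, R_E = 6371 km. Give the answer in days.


a = R_E + alt = 6786.2000 km = 6.7862e+06 m
da_rev = 2*pi*rho*a^2/BC = 2*pi*2.873e-12*(6.7862e+06)^2/62.8 = 13.237597 m per revolution
N = H/da_rev = 58515.0000 m / 13.237597 m = 4420.3642 revolutions
P = 2*pi*sqrt(a^3/mu) = 5563.5399 s
lifetime = N*P = 4420.3642 * 5563.5399 = 2.4592872e+07 s = 284.6397 days

284.6397 days


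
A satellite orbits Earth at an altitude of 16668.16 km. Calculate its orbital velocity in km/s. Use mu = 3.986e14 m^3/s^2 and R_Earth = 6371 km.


r = R_E + alt = 6371.0 + 16668.16 = 23039.1600 km = 2.303916e+07 m
v = sqrt(mu/r) = sqrt(3.986e14 / 2.303916e+07) = 4159.4444 m/s = 4.1594 km/s

4.1594 km/s


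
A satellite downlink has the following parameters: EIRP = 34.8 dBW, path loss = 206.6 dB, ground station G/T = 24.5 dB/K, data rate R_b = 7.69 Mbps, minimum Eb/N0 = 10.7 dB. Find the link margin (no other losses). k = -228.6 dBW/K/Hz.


C/N0 = EIRP - FSPL + G/T - k = 34.8 - 206.6 + 24.5 - (-228.6)
C/N0 = 81.3000 dB-Hz
R_b = 7.69 Mbps = 7.69e+06 bps -> 10*log10(R_b) = 68.8593 dB-Hz
Eb/N0 = C/N0 - 10*log10(R_b) = 81.3000 - 68.8593 = 12.4407 dB
Margin = Eb/N0 - Eb/N0_req = 12.4407 - 10.7 = 1.7407 dB (link closes)

1.7407 dB


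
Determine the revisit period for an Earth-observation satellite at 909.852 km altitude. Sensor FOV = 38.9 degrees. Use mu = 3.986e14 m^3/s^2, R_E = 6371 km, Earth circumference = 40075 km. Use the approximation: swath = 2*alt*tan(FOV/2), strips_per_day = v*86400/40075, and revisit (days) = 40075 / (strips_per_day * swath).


swath = 2*909.852*tan(0.3394665) = 642.6044 km
v = sqrt(mu/r) = 7399.0770 m/s = 7.3991 km/s
strips/day = v*86400/40075 = 7.3991*86400/40075 = 15.9521
coverage/day = strips * swath = 15.9521 * 642.6044 = 10250.8873 km
revisit = 40075 / 10250.8873 = 3.9094 days

3.9094 days


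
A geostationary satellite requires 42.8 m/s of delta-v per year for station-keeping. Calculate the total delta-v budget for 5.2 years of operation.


dV = rate * years = 42.8 * 5.2
dV = 222.5600 m/s

222.5600 m/s


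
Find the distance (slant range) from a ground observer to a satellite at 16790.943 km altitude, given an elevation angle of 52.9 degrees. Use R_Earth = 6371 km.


h = 16790.943 km, el = 52.9 deg
d = -R_E*sin(el) + sqrt((R_E*sin(el))^2 + 2*R_E*h + h^2)
d = -6371.0000*sin(0.9232792) + sqrt((6371.0000*0.7975839)^2 + 2*6371.0000*16790.943 + 16790.943^2)
d = 17759.4917 km

17759.4917 km


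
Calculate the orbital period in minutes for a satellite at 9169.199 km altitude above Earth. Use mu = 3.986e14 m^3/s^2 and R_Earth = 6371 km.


r = 15540.1990 km = 1.5540199e+07 m
T = 2*pi*sqrt(r^3/mu) = 2*pi*sqrt(3.7529236e+21 / 3.986e14)
T = 19279.5141 s = 321.3252 min

321.3252 minutes


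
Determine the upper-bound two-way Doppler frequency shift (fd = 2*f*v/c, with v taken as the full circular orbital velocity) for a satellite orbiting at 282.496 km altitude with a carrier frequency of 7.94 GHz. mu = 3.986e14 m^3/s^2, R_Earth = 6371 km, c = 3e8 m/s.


r = 6.653496e+06 m
v = sqrt(mu/r) = 7740.0488 m/s (worst-case radial velocity)
f = 7.94 GHz = 7.94e+09 Hz
fd = 2*f*v/c = 2*7.94e+09*7740.0488/3.0e+08
fd = 409706.5815 Hz

409706.5815 Hz


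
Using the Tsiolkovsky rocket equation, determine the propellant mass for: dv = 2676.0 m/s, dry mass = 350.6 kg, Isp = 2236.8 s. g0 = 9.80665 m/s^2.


ve = Isp * g0 = 2236.8 * 9.80665 = 21935.514720 m/s
mass ratio = exp(dv/ve) = exp(2676.0/21935.514720) = 1.12974726
m_prop = m_dry * (mr - 1) = 350.6 * (1.12974726 - 1)
m_prop = 45.4894 kg

45.4894 kg


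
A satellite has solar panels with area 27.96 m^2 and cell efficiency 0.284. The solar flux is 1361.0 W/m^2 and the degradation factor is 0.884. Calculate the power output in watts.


P = area * eta * S * degradation
P = 27.96 * 0.284 * 1361.0 * 0.884
P = 9553.5746 W

9553.5746 W


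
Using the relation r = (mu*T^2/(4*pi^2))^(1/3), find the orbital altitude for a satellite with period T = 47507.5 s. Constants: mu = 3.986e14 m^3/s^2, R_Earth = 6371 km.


T = 47507.5 s
r = (mu*T^2/(4*pi^2))^(1/3) = (3.986e14 * 47507.5^2 / (4*pi^2))^(1/3)
r = 2.835093e+07 m = 28350.9296 km
alt = r - R_E = 28350.9296 - 6371 = 21979.9296 km

21979.9296 km


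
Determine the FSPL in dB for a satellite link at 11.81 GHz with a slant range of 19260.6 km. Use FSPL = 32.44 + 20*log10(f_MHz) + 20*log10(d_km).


f = 11.81 GHz = 11810.0000 MHz
d = 19260.6 km
FSPL = 32.44 + 20*log10(11810.0000) + 20*log10(19260.6)
FSPL = 32.44 + 81.4450 + 85.6934
FSPL = 199.5784 dB

199.5784 dB


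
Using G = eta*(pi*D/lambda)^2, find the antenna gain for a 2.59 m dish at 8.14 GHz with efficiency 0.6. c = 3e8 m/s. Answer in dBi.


lambda = c/f = 3e8 / 8.14e+09 = 0.03685504 m
G = eta*(pi*D/lambda)^2 = 0.6*(pi*2.59/0.03685504)^2
G = 29245.3501 (linear)
G = 10*log10(29245.3501) = 44.6606 dBi

44.6606 dBi


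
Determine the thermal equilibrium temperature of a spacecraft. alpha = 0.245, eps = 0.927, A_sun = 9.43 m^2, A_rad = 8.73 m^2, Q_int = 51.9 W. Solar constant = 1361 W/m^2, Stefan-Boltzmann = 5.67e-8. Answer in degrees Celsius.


Numerator = alpha*S*A_sun + Q_int = 0.245*1361*9.43 + 51.9 = 3196.2863 W
Denominator = eps*sigma*A_rad = 0.927*5.67e-8*8.73 = 4.5885666e-07 W/K^4
T^4 = 6.9657622e+09 K^4
T = 288.8964 K = 15.7464 C

15.7464 degrees Celsius


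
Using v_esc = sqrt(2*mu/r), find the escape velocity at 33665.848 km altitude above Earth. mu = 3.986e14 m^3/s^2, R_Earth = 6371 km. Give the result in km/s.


r = 6371.0 + 33665.848 = 40036.8480 km = 4.0036848e+07 m
v_esc = sqrt(2*mu/r) = sqrt(2*3.986e14 / 4.0036848e+07)
v_esc = 4462.2480 m/s = 4.4622 km/s

4.4622 km/s


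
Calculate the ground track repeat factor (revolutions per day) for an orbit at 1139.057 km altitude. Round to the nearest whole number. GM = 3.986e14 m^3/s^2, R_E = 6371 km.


r = 7.510057e+06 m
T = 2*pi*sqrt(r^3/mu) = 6477.0324 s = 107.9505 min
revs/day = 1440 / 107.9505 = 13.3394
Rounded: 13 revolutions per day

13 revolutions per day


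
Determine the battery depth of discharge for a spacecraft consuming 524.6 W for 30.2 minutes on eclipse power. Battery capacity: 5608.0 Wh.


E_used = P * t / 60 = 524.6 * 30.2 / 60 = 264.0487 Wh
DOD = E_used / E_total * 100 = 264.0487 / 5608.0 * 100
DOD = 4.7084 %

4.7084 %


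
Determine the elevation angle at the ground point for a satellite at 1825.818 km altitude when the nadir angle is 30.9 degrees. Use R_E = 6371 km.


r = R_E + alt = 8196.8180 km
Law of sines in the satellite / Earth-center / ground-point triangle:
  sin(nadir)/R_E = sin(90 + el)/r  =>  cos(el) = (r/R_E)*sin(nadir)
cos(el) = (8196.8180 / 6371.0000) * sin(30.9 deg) = 0.6607133
el = arccos(0.6607133) = 48.6457 deg
(Earth-central angle = 90 - nadir - el = 10.4543 deg)

48.6457 degrees


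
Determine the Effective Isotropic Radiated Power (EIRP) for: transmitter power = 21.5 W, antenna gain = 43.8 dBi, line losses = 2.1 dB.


Pt = 21.5 W = 13.3244 dBW
EIRP = Pt_dBW + Gt - losses = 13.3244 + 43.8 - 2.1 = 55.0244 dBW

55.0244 dBW


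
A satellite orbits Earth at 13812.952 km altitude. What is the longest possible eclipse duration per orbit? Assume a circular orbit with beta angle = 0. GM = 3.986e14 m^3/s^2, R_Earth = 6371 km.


r = 20183.9520 km
T = 475.6300 min
Eclipse fraction = arcsin(R_E/r)/pi = arcsin(6371.0000/20183.9520)/pi
= arcsin(0.3156468)/pi = 0.1022215
Eclipse duration = 0.1022215 * 475.6300 = 48.6196 min

48.6196 minutes


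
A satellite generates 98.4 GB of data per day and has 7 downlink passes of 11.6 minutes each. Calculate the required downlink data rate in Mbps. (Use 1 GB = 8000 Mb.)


total contact time = 7 * 11.6 * 60 = 4872.0000 s
data = 98.4 GB = 787200.0000 Mb
rate = 787200.0000 / 4872.0000 = 161.5764 Mbps

161.5764 Mbps


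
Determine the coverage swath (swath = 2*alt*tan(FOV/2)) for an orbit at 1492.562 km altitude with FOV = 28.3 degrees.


FOV = 28.3 deg = 0.4939282 rad
swath = 2 * alt * tan(FOV/2) = 2 * 1492.562 * tan(0.2469641)
swath = 2 * 1492.562 * 0.2521106
swath = 752.5813 km

752.5813 km


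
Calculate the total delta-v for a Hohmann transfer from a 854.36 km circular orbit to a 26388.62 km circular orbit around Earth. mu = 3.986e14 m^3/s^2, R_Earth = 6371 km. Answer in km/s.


r1 = 7225.3600 km = 7.22536e+06 m
r2 = 32759.6200 km = 3.275962e+07 m
dv1 = sqrt(mu/r1)*(sqrt(2*r2/(r1+r2)) - 1) = 2080.2515 m/s
dv2 = sqrt(mu/r2)*(1 - sqrt(2*r1/(r1+r2))) = 1391.1967 m/s
total dv = |dv1| + |dv2| = 2080.2515 + 1391.1967 = 3471.4482 m/s = 3.4714 km/s

3.4714 km/s


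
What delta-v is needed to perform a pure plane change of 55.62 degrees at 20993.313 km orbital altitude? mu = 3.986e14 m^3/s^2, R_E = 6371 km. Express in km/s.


r = 27364.3130 km = 2.7364313e+07 m
V = sqrt(mu/r) = 3816.5976 m/s
di = 55.62 deg = 0.9707521 rad
dV = 2*V*sin(di/2) = 2*3816.5976*sin(0.4853761)
dV = 3561.1987 m/s = 3.5612 km/s

3.5612 km/s


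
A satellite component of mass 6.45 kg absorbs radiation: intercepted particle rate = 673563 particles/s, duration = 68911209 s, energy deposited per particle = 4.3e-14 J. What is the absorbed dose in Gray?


Total energy deposited = rate * time * E_per
  = 673563 * 68911209 * 4.3e-14 = 1.9959 J
Dose = E_total / mass = 1.9959 / 6.45
Dose = 0.3094403 Gy

0.3094 Gy


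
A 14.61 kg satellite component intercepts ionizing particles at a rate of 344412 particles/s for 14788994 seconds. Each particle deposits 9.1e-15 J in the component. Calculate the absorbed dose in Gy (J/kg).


Total energy deposited = rate * time * E_per
  = 344412 * 14788994 * 9.1e-15 = 0.04635091 J
Dose = E_total / mass = 0.04635091 / 14.61
Dose = 0.003172547 Gy

0.0032 Gy


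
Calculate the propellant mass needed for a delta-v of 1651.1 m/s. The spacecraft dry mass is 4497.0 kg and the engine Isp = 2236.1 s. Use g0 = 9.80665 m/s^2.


ve = Isp * g0 = 2236.1 * 9.80665 = 21928.650065 m/s
mass ratio = exp(dv/ve) = exp(1651.1/21928.650065) = 1.07820130
m_prop = m_dry * (mr - 1) = 4497.0 * (1.07820130 - 1)
m_prop = 351.6713 kg

351.6713 kg


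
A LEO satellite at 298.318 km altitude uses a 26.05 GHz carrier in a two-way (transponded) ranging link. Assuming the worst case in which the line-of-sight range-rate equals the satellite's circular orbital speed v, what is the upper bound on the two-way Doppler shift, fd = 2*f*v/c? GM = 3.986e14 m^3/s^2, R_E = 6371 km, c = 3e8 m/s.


r = 6.669318e+06 m
v = sqrt(mu/r) = 7730.8622 m/s (worst-case radial velocity)
f = 26.05 GHz = 2.605e+10 Hz
fd = 2*f*v/c = 2*2.605e+10*7730.8622/3.0e+08
fd = 1.3425931e+06 Hz

1.3426e+06 Hz


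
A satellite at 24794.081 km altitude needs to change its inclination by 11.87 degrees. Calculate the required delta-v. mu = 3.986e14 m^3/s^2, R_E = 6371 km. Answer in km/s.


r = 31165.0810 km = 3.1165081e+07 m
V = sqrt(mu/r) = 3576.3047 m/s
di = 11.87 deg = 0.2071706 rad
dV = 2*V*sin(di/2) = 2*3576.3047*sin(0.1035853)
dV = 739.5809 m/s = 0.7395809 km/s

0.7396 km/s


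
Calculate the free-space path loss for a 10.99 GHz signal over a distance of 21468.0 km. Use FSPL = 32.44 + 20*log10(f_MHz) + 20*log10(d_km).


f = 10.99 GHz = 10990.0000 MHz
d = 21468.0 km
FSPL = 32.44 + 20*log10(10990.0000) + 20*log10(21468.0)
FSPL = 32.44 + 80.8200 + 86.6358
FSPL = 199.8958 dB

199.8958 dB


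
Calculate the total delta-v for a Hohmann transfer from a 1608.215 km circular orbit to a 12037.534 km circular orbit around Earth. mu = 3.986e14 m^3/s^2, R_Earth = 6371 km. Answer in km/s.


r1 = 7979.2150 km = 7.979215e+06 m
r2 = 18408.5340 km = 1.8408534e+07 m
dv1 = sqrt(mu/r1)*(sqrt(2*r2/(r1+r2)) - 1) = 1280.6979 m/s
dv2 = sqrt(mu/r2)*(1 - sqrt(2*r1/(r1+r2))) = 1034.5754 m/s
total dv = |dv1| + |dv2| = 1280.6979 + 1034.5754 = 2315.2732 m/s = 2.3153 km/s

2.3153 km/s


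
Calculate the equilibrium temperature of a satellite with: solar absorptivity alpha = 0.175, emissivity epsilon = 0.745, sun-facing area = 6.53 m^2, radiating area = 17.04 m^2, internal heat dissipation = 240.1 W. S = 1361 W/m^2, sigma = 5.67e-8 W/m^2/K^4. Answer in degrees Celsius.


Numerator = alpha*S*A_sun + Q_int = 0.175*1361*6.53 + 240.1 = 1795.3827 W
Denominator = eps*sigma*A_rad = 0.745*5.67e-8*17.04 = 7.1979516e-07 W/K^4
T^4 = 2.4942968e+09 K^4
T = 223.4792 K = -49.6708 C

-49.6708 degrees Celsius


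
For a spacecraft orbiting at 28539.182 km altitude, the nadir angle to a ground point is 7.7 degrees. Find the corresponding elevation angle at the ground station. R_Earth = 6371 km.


r = R_E + alt = 34910.1820 km
Law of sines in the satellite / Earth-center / ground-point triangle:
  sin(nadir)/R_E = sin(90 + el)/r  =>  cos(el) = (r/R_E)*sin(nadir)
cos(el) = (34910.1820 / 6371.0000) * sin(7.7 deg) = 0.7341833
el = arccos(0.7341833) = 42.7617 deg
(Earth-central angle = 90 - nadir - el = 39.5383 deg)

42.7617 degrees


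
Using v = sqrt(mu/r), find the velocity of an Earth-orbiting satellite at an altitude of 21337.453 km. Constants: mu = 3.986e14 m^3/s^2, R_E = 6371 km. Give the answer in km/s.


r = R_E + alt = 6371.0 + 21337.453 = 27708.4530 km = 2.7708453e+07 m
v = sqrt(mu/r) = sqrt(3.986e14 / 2.7708453e+07) = 3792.8224 m/s = 3.7928 km/s

3.7928 km/s


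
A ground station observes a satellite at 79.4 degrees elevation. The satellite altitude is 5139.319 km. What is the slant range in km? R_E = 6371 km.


h = 5139.319 km, el = 79.4 deg
d = -R_E*sin(el) + sqrt((R_E*sin(el))^2 + 2*R_E*h + h^2)
d = -6371.0000*sin(1.3858) + sqrt((6371.0000*0.9829353)^2 + 2*6371.0000*5139.319 + 5139.319^2)
d = 5188.2196 km

5188.2196 km


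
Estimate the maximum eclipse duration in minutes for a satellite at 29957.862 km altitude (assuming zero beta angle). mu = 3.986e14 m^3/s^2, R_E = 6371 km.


r = 36328.8620 km
T = 1148.5176 min
Eclipse fraction = arcsin(R_E/r)/pi = arcsin(6371.0000/36328.8620)/pi
= arcsin(0.1753702)/pi = 0.05611224
Eclipse duration = 0.05611224 * 1148.5176 = 64.4459 min

64.4459 minutes


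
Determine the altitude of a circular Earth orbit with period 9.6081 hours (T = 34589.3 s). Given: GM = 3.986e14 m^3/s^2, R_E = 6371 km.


T = 34589.3 s
r = (mu*T^2/(4*pi^2))^(1/3) = (3.986e14 * 34589.3^2 / (4*pi^2))^(1/3)
r = 2.2944946e+07 m = 22944.9457 km
alt = r - R_E = 22944.9457 - 6371 = 16573.9457 km

16573.9457 km


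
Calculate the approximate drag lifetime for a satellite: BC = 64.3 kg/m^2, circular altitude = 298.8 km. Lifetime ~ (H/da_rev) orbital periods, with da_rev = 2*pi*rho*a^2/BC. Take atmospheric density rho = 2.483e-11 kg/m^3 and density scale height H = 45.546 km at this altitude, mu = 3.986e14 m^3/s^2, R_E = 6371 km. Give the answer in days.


a = R_E + alt = 6669.8000 km = 6.6698e+06 m
da_rev = 2*pi*rho*a^2/BC = 2*pi*2.483e-11*(6.6698e+06)^2/64.3 = 107.937222 m per revolution
N = H/da_rev = 45546.0000 m / 107.937222 m = 421.9675 revolutions
P = 2*pi*sqrt(a^3/mu) = 5421.0129 s
lifetime = N*P = 421.9675 * 5421.0129 = 2.2874913e+06 s = 26.4756 days

26.4756 days


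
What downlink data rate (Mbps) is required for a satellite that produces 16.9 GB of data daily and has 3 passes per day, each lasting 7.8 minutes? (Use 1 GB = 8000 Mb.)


total contact time = 3 * 7.8 * 60 = 1404.0000 s
data = 16.9 GB = 135200.0000 Mb
rate = 135200.0000 / 1404.0000 = 96.2963 Mbps

96.2963 Mbps


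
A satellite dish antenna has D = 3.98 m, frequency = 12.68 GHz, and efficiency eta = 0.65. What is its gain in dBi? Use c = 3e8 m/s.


lambda = c/f = 3e8 / 1.268e+10 = 0.02365931 m
G = eta*(pi*D/lambda)^2 = 0.65*(pi*3.98/0.02365931)^2
G = 181541.2176 (linear)
G = 10*log10(181541.2176) = 52.5898 dBi

52.5898 dBi


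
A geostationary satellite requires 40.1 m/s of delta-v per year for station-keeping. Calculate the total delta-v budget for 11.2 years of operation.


dV = rate * years = 40.1 * 11.2
dV = 449.1200 m/s

449.1200 m/s


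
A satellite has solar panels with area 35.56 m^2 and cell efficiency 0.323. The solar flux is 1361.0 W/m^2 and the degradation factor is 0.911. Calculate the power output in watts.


P = area * eta * S * degradation
P = 35.56 * 0.323 * 1361.0 * 0.911
P = 14241.0095 W

14241.0095 W


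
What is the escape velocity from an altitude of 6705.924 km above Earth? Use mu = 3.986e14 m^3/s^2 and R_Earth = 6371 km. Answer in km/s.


r = 6371.0 + 6705.924 = 13076.9240 km = 1.3076924e+07 m
v_esc = sqrt(2*mu/r) = sqrt(2*3.986e14 / 1.3076924e+07)
v_esc = 7807.8389 m/s = 7.8078 km/s

7.8078 km/s


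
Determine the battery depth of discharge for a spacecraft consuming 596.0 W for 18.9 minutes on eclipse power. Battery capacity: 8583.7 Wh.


E_used = P * t / 60 = 596.0 * 18.9 / 60 = 187.7400 Wh
DOD = E_used / E_total * 100 = 187.7400 / 8583.7 * 100
DOD = 2.1872 %

2.1872 %


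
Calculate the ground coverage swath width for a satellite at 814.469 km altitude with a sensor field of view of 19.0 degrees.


FOV = 19.0 deg = 0.3316126 rad
swath = 2 * alt * tan(FOV/2) = 2 * 814.469 * tan(0.1658063)
swath = 2 * 814.469 * 0.1673426
swath = 272.5907 km

272.5907 km


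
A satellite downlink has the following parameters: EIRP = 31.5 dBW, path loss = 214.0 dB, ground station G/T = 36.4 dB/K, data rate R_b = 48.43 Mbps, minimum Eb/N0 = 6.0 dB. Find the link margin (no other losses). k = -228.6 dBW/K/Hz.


C/N0 = EIRP - FSPL + G/T - k = 31.5 - 214.0 + 36.4 - (-228.6)
C/N0 = 82.5000 dB-Hz
R_b = 48.43 Mbps = 4.843e+07 bps -> 10*log10(R_b) = 76.8511 dB-Hz
Eb/N0 = C/N0 - 10*log10(R_b) = 82.5000 - 76.8511 = 5.6489 dB
Margin = Eb/N0 - Eb/N0_req = 5.6489 - 6.0 = -0.3511447 dB (negative margin: link does not close)

-0.3511 dB


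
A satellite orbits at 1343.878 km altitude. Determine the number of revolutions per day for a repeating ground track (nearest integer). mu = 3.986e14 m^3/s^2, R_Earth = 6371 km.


r = 7.714878e+06 m
T = 2*pi*sqrt(r^3/mu) = 6743.8021 s = 112.3967 min
revs/day = 1440 / 112.3967 = 12.8118
Rounded: 13 revolutions per day

13 revolutions per day


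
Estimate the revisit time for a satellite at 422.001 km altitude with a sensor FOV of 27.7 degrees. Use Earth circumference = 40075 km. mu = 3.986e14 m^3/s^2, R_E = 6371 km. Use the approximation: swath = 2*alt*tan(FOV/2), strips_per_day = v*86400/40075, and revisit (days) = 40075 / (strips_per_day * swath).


swath = 2*422.001*tan(0.2417281) = 208.0879 km
v = sqrt(mu/r) = 7660.1594 m/s = 7.6602 km/s
strips/day = v*86400/40075 = 7.6602*86400/40075 = 16.5150
coverage/day = strips * swath = 16.5150 * 208.0879 = 3436.5674 km
revisit = 40075 / 3436.5674 = 11.6613 days

11.6613 days


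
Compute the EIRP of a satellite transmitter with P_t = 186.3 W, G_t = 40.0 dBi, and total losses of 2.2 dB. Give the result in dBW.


Pt = 186.3 W = 22.7021 dBW
EIRP = Pt_dBW + Gt - losses = 22.7021 + 40.0 - 2.2 = 60.5021 dBW

60.5021 dBW


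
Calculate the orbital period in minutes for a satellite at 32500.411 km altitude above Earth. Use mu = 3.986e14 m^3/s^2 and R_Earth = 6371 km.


r = 38871.4110 km = 3.8871411e+07 m
T = 2*pi*sqrt(r^3/mu) = 2*pi*sqrt(5.8734181e+22 / 3.986e14)
T = 76270.5151 s = 1271.1753 min

1271.1753 minutes


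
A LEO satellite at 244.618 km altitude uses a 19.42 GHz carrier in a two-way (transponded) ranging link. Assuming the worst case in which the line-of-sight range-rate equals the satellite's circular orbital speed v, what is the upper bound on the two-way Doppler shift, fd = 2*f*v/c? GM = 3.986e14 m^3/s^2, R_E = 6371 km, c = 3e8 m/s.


r = 6.615618e+06 m
v = sqrt(mu/r) = 7762.1751 m/s (worst-case radial velocity)
f = 19.42 GHz = 1.942e+10 Hz
fd = 2*f*v/c = 2*1.942e+10*7762.1751/3.0e+08
fd = 1.0049429e+06 Hz

1.0049e+06 Hz


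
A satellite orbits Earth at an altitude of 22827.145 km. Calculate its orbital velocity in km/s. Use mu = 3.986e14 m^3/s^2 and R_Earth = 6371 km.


r = R_E + alt = 6371.0 + 22827.145 = 29198.1450 km = 2.9198145e+07 m
v = sqrt(mu/r) = sqrt(3.986e14 / 2.9198145e+07) = 3694.8007 m/s = 3.6948 km/s

3.6948 km/s


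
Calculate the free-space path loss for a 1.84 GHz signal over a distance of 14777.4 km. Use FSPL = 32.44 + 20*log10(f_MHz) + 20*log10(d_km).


f = 1.84 GHz = 1840.0000 MHz
d = 14777.4 km
FSPL = 32.44 + 20*log10(1840.0000) + 20*log10(14777.4)
FSPL = 32.44 + 65.2964 + 83.3920
FSPL = 181.1283 dB

181.1283 dB


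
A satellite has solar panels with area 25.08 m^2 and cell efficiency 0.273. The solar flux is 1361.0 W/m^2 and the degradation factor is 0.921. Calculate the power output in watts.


P = area * eta * S * degradation
P = 25.08 * 0.273 * 1361.0 * 0.921
P = 8582.3839 W

8582.3839 W


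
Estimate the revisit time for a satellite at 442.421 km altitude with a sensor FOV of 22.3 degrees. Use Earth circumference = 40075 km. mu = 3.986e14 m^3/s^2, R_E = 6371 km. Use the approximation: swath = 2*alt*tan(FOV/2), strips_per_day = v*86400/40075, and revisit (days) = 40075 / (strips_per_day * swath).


swath = 2*442.421*tan(0.1946042) = 174.4011 km
v = sqrt(mu/r) = 7648.6720 m/s = 7.6487 km/s
strips/day = v*86400/40075 = 7.6487*86400/40075 = 16.4902
coverage/day = strips * swath = 16.4902 * 174.4011 = 2875.9116 km
revisit = 40075 / 2875.9116 = 13.9347 days

13.9347 days


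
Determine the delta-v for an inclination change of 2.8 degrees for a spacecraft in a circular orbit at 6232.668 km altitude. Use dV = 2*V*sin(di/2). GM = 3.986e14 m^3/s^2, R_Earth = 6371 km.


r = 12603.6680 km = 1.2603668e+07 m
V = sqrt(mu/r) = 5623.6744 m/s
di = 2.8 deg = 0.04886922 rad
dV = 2*V*sin(di/2) = 2*5623.6744*sin(0.02443461)
dV = 274.7972 m/s = 0.2747972 km/s

0.2748 km/s


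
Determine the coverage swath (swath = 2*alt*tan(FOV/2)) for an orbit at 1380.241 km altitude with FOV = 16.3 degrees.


FOV = 16.3 deg = 0.2844887 rad
swath = 2 * alt * tan(FOV/2) = 2 * 1380.241 * tan(0.1422443)
swath = 2 * 1380.241 * 0.1432115
swath = 395.3328 km

395.3328 km


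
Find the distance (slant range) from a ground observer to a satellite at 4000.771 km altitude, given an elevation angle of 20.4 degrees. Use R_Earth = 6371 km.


h = 4000.771 km, el = 20.4 deg
d = -R_E*sin(el) + sqrt((R_E*sin(el))^2 + 2*R_E*h + h^2)
d = -6371.0000*sin(0.3560472) + sqrt((6371.0000*0.348572)^2 + 2*6371.0000*4000.771 + 4000.771^2)
d = 6259.5620 km

6259.5620 km


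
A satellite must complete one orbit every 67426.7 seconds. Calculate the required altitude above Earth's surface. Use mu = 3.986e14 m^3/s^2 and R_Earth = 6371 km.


T = 67426.7 s
r = (mu*T^2/(4*pi^2))^(1/3) = (3.986e14 * 67426.7^2 / (4*pi^2))^(1/3)
r = 3.5805284e+07 m = 35805.2840 km
alt = r - R_E = 35805.2840 - 6371 = 29434.2840 km

29434.2840 km


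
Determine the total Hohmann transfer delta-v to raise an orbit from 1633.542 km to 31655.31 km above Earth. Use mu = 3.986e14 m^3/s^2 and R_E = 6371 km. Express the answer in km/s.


r1 = 8004.5420 km = 8.004542e+06 m
r2 = 38026.3100 km = 3.802631e+07 m
dv1 = sqrt(mu/r1)*(sqrt(2*r2/(r1+r2)) - 1) = 2013.8571 m/s
dv2 = sqrt(mu/r2)*(1 - sqrt(2*r1/(r1+r2))) = 1328.2762 m/s
total dv = |dv1| + |dv2| = 2013.8571 + 1328.2762 = 3342.1333 m/s = 3.3421 km/s

3.3421 km/s


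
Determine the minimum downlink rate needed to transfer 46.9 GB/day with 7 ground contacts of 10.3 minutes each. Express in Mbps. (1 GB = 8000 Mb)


total contact time = 7 * 10.3 * 60 = 4326.0000 s
data = 46.9 GB = 375200.0000 Mb
rate = 375200.0000 / 4326.0000 = 86.7314 Mbps

86.7314 Mbps


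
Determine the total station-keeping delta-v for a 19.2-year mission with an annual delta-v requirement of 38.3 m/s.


dV = rate * years = 38.3 * 19.2
dV = 735.3600 m/s

735.3600 m/s


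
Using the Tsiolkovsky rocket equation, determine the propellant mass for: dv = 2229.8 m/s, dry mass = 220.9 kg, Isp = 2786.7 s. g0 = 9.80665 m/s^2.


ve = Isp * g0 = 2786.7 * 9.80665 = 27328.191555 m/s
mass ratio = exp(dv/ve) = exp(2229.8/27328.191555) = 1.08501455
m_prop = m_dry * (mr - 1) = 220.9 * (1.08501455 - 1)
m_prop = 18.7797 kg

18.7797 kg


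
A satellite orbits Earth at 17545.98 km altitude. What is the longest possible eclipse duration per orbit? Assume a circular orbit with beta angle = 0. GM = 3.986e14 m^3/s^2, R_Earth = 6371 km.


r = 23916.9800 km
T = 613.5069 min
Eclipse fraction = arcsin(R_E/r)/pi = arcsin(6371.0000/23916.9800)/pi
= arcsin(0.2663798)/pi = 0.08582753
Eclipse duration = 0.08582753 * 613.5069 = 52.6558 min

52.6558 minutes


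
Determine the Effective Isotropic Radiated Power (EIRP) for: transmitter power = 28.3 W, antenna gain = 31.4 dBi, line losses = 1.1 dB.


Pt = 28.3 W = 14.5179 dBW
EIRP = Pt_dBW + Gt - losses = 14.5179 + 31.4 - 1.1 = 44.8179 dBW

44.8179 dBW


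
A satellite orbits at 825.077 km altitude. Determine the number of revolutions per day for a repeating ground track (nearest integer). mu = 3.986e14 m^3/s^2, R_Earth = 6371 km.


r = 7.196077e+06 m
T = 2*pi*sqrt(r^3/mu) = 6075.1209 s = 101.2520 min
revs/day = 1440 / 101.2520 = 14.2219
Rounded: 14 revolutions per day

14 revolutions per day


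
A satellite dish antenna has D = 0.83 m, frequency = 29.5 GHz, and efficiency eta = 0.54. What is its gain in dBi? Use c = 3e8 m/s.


lambda = c/f = 3e8 / 2.95e+10 = 0.01016949 m
G = eta*(pi*D/lambda)^2 = 0.54*(pi*0.83/0.01016949)^2
G = 35501.8686 (linear)
G = 10*log10(35501.8686) = 45.5025 dBi

45.5025 dBi


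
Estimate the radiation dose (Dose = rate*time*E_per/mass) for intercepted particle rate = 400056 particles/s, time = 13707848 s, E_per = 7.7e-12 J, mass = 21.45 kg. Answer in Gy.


Total energy deposited = rate * time * E_per
  = 400056 * 13707848 * 7.7e-12 = 42.2261 J
Dose = E_total / mass = 42.2261 / 21.45
Dose = 1.9686 Gy

1.9686 Gy


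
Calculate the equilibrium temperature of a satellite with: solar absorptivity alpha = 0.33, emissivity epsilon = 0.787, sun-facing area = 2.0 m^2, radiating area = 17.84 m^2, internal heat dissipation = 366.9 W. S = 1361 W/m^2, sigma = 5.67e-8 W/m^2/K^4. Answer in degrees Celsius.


Numerator = alpha*S*A_sun + Q_int = 0.33*1361*2.0 + 366.9 = 1265.1600 W
Denominator = eps*sigma*A_rad = 0.787*5.67e-8*17.84 = 7.9607254e-07 W/K^4
T^4 = 1.5892522e+09 K^4
T = 199.6633 K = -73.4867 C

-73.4867 degrees Celsius


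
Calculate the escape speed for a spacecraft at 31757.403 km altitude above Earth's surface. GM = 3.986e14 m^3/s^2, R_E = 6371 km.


r = 6371.0 + 31757.403 = 38128.4030 km = 3.8128403e+07 m
v_esc = sqrt(2*mu/r) = sqrt(2*3.986e14 / 3.8128403e+07)
v_esc = 4572.5592 m/s = 4.5726 km/s

4.5726 km/s


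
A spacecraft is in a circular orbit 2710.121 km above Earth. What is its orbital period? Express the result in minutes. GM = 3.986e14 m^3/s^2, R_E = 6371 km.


r = 9081.1210 km = 9.081121e+06 m
T = 2*pi*sqrt(r^3/mu) = 2*pi*sqrt(7.4889061e+20 / 3.986e14)
T = 8612.3251 s = 143.5388 min

143.5388 minutes


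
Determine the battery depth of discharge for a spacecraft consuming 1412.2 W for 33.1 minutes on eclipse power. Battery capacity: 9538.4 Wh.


E_used = P * t / 60 = 1412.2 * 33.1 / 60 = 779.0637 Wh
DOD = E_used / E_total * 100 = 779.0637 / 9538.4 * 100
DOD = 8.1677 %

8.1677 %


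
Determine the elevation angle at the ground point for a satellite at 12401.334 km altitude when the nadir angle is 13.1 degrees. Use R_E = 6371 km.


r = R_E + alt = 18772.3340 km
Law of sines in the satellite / Earth-center / ground-point triangle:
  sin(nadir)/R_E = sin(90 + el)/r  =>  cos(el) = (r/R_E)*sin(nadir)
cos(el) = (18772.3340 / 6371.0000) * sin(13.1 deg) = 0.6678346
el = arccos(0.6678346) = 48.0998 deg
(Earth-central angle = 90 - nadir - el = 28.8002 deg)

48.0998 degrees


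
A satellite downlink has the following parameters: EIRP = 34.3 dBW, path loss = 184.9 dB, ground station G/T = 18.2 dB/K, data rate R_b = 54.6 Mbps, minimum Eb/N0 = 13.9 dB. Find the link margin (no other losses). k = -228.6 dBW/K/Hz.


C/N0 = EIRP - FSPL + G/T - k = 34.3 - 184.9 + 18.2 - (-228.6)
C/N0 = 96.2000 dB-Hz
R_b = 54.6 Mbps = 5.46e+07 bps -> 10*log10(R_b) = 77.3719 dB-Hz
Eb/N0 = C/N0 - 10*log10(R_b) = 96.2000 - 77.3719 = 18.8281 dB
Margin = Eb/N0 - Eb/N0_req = 18.8281 - 13.9 = 4.9281 dB (link closes)

4.9281 dB


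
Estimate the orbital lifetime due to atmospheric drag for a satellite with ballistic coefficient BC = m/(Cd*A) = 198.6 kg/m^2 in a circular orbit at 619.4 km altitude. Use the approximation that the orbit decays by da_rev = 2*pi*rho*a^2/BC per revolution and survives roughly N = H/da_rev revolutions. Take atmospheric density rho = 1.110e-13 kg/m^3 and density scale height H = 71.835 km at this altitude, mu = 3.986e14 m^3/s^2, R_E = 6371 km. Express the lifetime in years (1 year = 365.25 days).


a = R_E + alt = 6990.4000 km = 6.9904e+06 m
da_rev = 2*pi*rho*a^2/BC = 2*pi*1.110e-13*(6.9904e+06)^2/198.6 = 0.171604099 m per revolution
N = H/da_rev = 71835.0000 m / 0.171604099 m = 418608.8815 revolutions
P = 2*pi*sqrt(a^3/mu) = 5816.5339 s
lifetime = N*P = 418608.8815 * 5816.5339 = 2.4348527e+09 s = 28181.1660 days
years = 28181.1660 / 365.25 = 77.1558 years

77.1558 years


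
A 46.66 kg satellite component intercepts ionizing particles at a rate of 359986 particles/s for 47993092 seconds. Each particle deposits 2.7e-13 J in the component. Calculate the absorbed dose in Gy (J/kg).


Total energy deposited = rate * time * E_per
  = 359986 * 47993092 * 2.7e-13 = 4.6647 J
Dose = E_total / mass = 4.6647 / 46.66
Dose = 0.09997315 Gy

0.1000 Gy


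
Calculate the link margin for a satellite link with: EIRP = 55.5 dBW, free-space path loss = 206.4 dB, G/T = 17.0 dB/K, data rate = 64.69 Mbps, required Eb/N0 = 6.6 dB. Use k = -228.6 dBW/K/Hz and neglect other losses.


C/N0 = EIRP - FSPL + G/T - k = 55.5 - 206.4 + 17.0 - (-228.6)
C/N0 = 94.7000 dB-Hz
R_b = 64.69 Mbps = 6.469e+07 bps -> 10*log10(R_b) = 78.1084 dB-Hz
Eb/N0 = C/N0 - 10*log10(R_b) = 94.7000 - 78.1084 = 16.5916 dB
Margin = Eb/N0 - Eb/N0_req = 16.5916 - 6.6 = 9.9916 dB (link closes)

9.9916 dB


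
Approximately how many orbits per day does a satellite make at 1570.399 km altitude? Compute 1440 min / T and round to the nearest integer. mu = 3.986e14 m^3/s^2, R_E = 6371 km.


r = 7.941399e+06 m
T = 2*pi*sqrt(r^3/mu) = 7042.9847 s = 117.3831 min
revs/day = 1440 / 117.3831 = 12.2675
Rounded: 12 revolutions per day

12 revolutions per day


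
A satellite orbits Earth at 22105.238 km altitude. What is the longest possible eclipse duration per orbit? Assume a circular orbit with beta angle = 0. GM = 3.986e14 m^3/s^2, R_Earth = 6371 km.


r = 28476.2380 km
T = 797.0469 min
Eclipse fraction = arcsin(R_E/r)/pi = arcsin(6371.0000/28476.2380)/pi
= arcsin(0.2237304)/pi = 0.07182351
Eclipse duration = 0.07182351 * 797.0469 = 57.2467 min

57.2467 minutes


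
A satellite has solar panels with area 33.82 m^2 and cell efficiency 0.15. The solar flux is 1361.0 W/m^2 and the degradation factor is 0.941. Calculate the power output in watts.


P = area * eta * S * degradation
P = 33.82 * 0.15 * 1361.0 * 0.941
P = 6496.9962 W

6496.9962 W


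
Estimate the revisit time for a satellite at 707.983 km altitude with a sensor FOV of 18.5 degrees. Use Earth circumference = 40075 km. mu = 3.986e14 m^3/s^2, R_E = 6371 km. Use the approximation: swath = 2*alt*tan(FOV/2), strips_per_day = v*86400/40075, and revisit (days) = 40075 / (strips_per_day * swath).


swath = 2*707.983*tan(0.161443) = 230.6047 km
v = sqrt(mu/r) = 7503.8339 m/s = 7.5038 km/s
strips/day = v*86400/40075 = 7.5038*86400/40075 = 16.1779
coverage/day = strips * swath = 16.1779 * 230.6047 = 3730.7109 km
revisit = 40075 / 3730.7109 = 10.7419 days

10.7419 days
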